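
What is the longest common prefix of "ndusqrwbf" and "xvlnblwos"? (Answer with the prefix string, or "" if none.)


String 1: 'ndusqrwbf'
String 2: 'xvlnblwos'
Compare position by position:
pos 0: 'n' vs 'x' differ -> stop
Longest common prefix: "" (length 0)


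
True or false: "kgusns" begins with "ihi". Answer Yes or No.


Input string: 'kgusns'
Prefix to check: 'ihi'
First 3 characters of input: 'kgu'
Match: False
Result: No


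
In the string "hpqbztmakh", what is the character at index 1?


Input string: 'hpqbztmakh'
Operation: get character at index 1
Index mapping: s[0]='h', s[1]='p'
Result: 'p'


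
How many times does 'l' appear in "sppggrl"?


Input string: 'sppggrl'
Target character: 'l'
Scan each position: s[6]='l'
Matches found at indices: 6
Total: 1


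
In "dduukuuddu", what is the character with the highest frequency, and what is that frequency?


Input: 'dduukuuddu'
Operation: tally each character
Counts: 'd':4, 'k':1, 'u':5
Maximum: 'u' appears 5 times


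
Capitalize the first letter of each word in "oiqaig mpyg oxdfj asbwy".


Input string: 'oiqaig mpyg oxdfj asbwy'
Operation: capitalize first letter of each word
Word transformations: 'oiqaig'->'Oiqaig', 'mpyg'->'Mpyg', 'oxdfj'->'Oxdfj', 'asbwy'->'Asbwy'
Result: Oiqaig Mpyg Oxdfj Asbwy


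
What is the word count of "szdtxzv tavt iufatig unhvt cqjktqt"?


Input string: 'szdtxzv tavt iufatig unhvt cqjktqt'
Operation: split by spaces
Words found: 'szdtxzv', 'tavt', 'iufatig', 'unhvt', 'cqjktqt'
Word count: 5


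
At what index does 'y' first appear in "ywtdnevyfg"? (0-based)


Input string: 'ywtdnevyfg'
Target: 'y'
Scanning left to right: s[0]='y'
First match at index: 0


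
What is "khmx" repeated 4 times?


Input string: 'khmx'
Operation: repeat 4 times
Concatenation: 'khmx' + 'khmx' + 'khmx' + 'khmx'
Result: khmxkhmxkhmxkhmx


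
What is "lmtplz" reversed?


Input string: 'lmtplz'
Operation: reverse character order
Original order: 'l' -> 'm' -> 't' -> 'p' -> 'l' -> 'z'
Reversed order: 'z' -> 'l' -> 'p' -> 't' -> 'm' -> 'l'
Result: zlptml


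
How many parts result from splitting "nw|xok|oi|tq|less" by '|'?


Input string: 'nw|xok|oi|tq|less'
Delimiter: '|'
Split result: 'nw', 'xok', 'oi', 'tq', 'less'
Number of parts: 5


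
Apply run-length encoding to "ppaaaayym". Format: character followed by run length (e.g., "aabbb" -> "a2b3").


Input: 'ppaaaayym'
Operation: identify consecutive runs
Runs: 'pp' -> p2, 'aaaa' -> a4, 'yy' -> y2, 'm' -> m1
Encoded: p2a4y2m1


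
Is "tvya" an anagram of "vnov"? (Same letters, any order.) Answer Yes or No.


String 1: 'vnov' -> sorted: 'novv'
String 2: 'tvya' -> sorted: 'atvy'
Compare sorted forms: 'novv' != 'atvy'
Anagram: No


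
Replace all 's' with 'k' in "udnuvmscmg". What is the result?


Input string: 'udnuvmscmg'
Operation: replace 's' with 'k'
Positions of 's': 6
After replacement: udnuvmkcmg


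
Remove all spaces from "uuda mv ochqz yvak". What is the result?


Input string: 'uuda mv ochqz yvak'
Operation: remove all spaces
Words: 'uuda', 'mv', 'ochqz', 'yvak'
Join without spaces: uudamvochqzyvak


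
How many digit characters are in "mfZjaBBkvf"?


Input string: 'mfZjaBBkvf'
Operation: count digit characters (0-9)
Scan: 'm', 'f', 'Z', 'j', 'a', 'B', 'B', 'k', 'v', 'f'
Digits found: 0
Result: 0


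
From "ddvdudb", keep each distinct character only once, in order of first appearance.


Input: 'ddvdudb'
Operation: keep first occurrence of each character
Scan: s[0]='d' new -> keep; s[1]='d' seen -> skip; s[2]='v' new -> keep; s[3]='d' seen -> skip; s[4]='u' new -> keep; s[5]='d' seen -> skip; s[6]='b' new -> keep
Result: dvub


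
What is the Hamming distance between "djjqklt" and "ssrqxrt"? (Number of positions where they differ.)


String 1: 'djjqklt'
String 2: 'ssrqxrt'
Compare each position: pos 0: 'd'!='s', pos 1: 'j'!='s', pos 2: 'j'!='r', pos 3: 'q'=='q', pos 4: 'k'!='x', pos 5: 'l'!='r', pos 6: 't'=='t'
Differing positions: 5
Hamming distance: 5


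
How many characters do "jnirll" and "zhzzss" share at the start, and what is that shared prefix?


String 1: 'jnirll'
String 2: 'zhzzss'
Compare position by position:
pos 0: 'j' vs 'z' differ -> stop
Longest common prefix: "" (length 0)


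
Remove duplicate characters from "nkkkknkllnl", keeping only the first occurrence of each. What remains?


Input: 'nkkkknkllnl'
Operation: keep first occurrence of each character
Scan: s[0]='n' new -> keep; s[1]='k' new -> keep; s[2]='k' seen -> skip; s[3]='k' seen -> skip; s[4]='k' seen -> skip; s[5]='n' seen -> skip; s[6]='k' seen -> skip; s[7]='l' new -> keep; s[8]='l' seen -> skip; s[9]='n' seen -> skip; s[10]='l' seen -> skip
Result: nkl


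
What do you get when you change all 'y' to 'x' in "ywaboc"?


Input string: 'ywaboc'
Operation: replace 'y' with 'x'
Positions of 'y': 0
After replacement: xwaboc


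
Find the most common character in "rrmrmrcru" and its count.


Input: 'rrmrmrcru'
Operation: tally each character
Counts: 'c':1, 'm':2, 'r':5, 'u':1
Maximum: 'r' appears 5 times


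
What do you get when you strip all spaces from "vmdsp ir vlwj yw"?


Input string: 'vmdsp ir vlwj yw'
Operation: remove all spaces
Words: 'vmdsp', 'ir', 'vlwj', 'yw'
Join without spaces: vmdspirvlwjyw


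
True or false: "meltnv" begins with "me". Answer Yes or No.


Input string: 'meltnv'
Prefix to check: 'me'
First 2 characters of input: 'me'
Match: True
Result: Yes


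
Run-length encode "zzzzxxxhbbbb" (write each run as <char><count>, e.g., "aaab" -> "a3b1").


Input: 'zzzzxxxhbbbb'
Operation: identify consecutive runs
Runs: 'zzzz' -> z4, 'xxx' -> x3, 'h' -> h1, 'bbbb' -> b4
Encoded: z4x3h1b4


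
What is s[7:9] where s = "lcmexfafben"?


Input string: 'lcmexfafben'
Operation: slice [7:9]
Extract characters: s[7]='f', s[8]='b'
Result: fb


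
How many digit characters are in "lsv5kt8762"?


Input string: 'lsv5kt8762'
Operation: count digit characters (0-9)
Scan: 'l', 's', 'v', '5'(digit), 'k', 't', '8'(digit), '7'(digit), '6'(digit), '2'(digit)
Digits found: 5
Result: 5


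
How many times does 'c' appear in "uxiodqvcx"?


Input string: 'uxiodqvcx'
Target character: 'c'
Scan each position: s[7]='c'
Matches found at indices: 7
Total: 1


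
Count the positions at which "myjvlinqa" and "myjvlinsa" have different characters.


String 1: 'myjvlinqa'
String 2: 'myjvlinsa'
Compare each position: pos 0: 'm'=='m', pos 1: 'y'=='y', pos 2: 'j'=='j', pos 3: 'v'=='v', pos 4: 'l'=='l', pos 5: 'i'=='i', pos 6: 'n'=='n', pos 7: 'q'!='s', pos 8: 'a'=='a'
Differing positions: 1
Hamming distance: 1


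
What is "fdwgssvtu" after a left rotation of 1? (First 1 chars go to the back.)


Input: 'fdwgssvtu', shift = 1
Operation: split at index 1 and swap parts
Front part s[0:1] = 'f'
Back part s[1:] = 'dwgssvtu'
Rotated = back + front = 'dwgssvtu' + 'f'
Result: dwgssvtuf


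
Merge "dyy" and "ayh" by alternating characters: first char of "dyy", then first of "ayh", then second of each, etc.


String 1: 'dyy'
String 2: 'ayh'
Operation: alternate characters
Pairs: 'd'+'a', 'y'+'y', 'y'+'h'
Result: dayyyh


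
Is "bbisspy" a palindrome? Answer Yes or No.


Input string: 'bbisspy'
Reversed: 'ypssibb'
Compare pairs: s[0]='b' vs s[6]='y' (mismatch), s[1]='b' vs s[5]='p' (mismatch), s[2]='i' vs s[4]='s' (mismatch)
Palindrome: No


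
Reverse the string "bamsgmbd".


Input string: 'bamsgmbd'
Operation: reverse character order
Original order: 'b' -> 'a' -> 'm' -> 's' -> 'g' -> 'm' -> 'b' -> 'd'
Reversed order: 'd' -> 'b' -> 'm' -> 'g' -> 's' -> 'm' -> 'a' -> 'b'
Result: dbmgsmab


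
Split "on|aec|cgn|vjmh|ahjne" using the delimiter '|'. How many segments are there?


Input string: 'on|aec|cgn|vjmh|ahjne'
Delimiter: '|'
Split result: 'on', 'aec', 'cgn', 'vjmh', 'ahjne'
Number of parts: 5


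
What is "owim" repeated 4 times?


Input string: 'owim'
Operation: repeat 4 times
Concatenation: 'owim' + 'owim' + 'owim' + 'owim'
Result: owimowimowimowim


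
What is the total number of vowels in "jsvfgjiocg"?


Input string: 'jsvfgjiocg'
Operation: count vowels (a, e, i, o, u)
Scan: s[0]='j', s[1]='s', s[2]='v', s[3]='f', s[4]='g', s[5]='j', s[6]='i' (vowel), s[7]='o' (vowel), s[8]='c', s[9]='g'
Vowels found: 2
Result: 2


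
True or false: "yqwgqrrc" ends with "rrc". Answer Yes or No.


Input string: 'yqwgqrrc'
Suffix to check: 'rrc'
Last 3 characters of input: 'rrc'
Match: True
Result: Yes


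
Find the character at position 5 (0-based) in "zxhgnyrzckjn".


Input string: 'zxhgnyrzckjn'
Operation: get character at index 5
Index mapping: s[0]='z', s[1]='x', s[2]='h', s[3]='g', s[4]='n', s[5]='y'
Result: 'y'


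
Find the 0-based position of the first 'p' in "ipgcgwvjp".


Input string: 'ipgcgwvjp'
Target: 'p'
Scanning left to right: s[0]='i', s[1]='p'
First match at index: 1


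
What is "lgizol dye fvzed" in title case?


Input string: 'lgizol dye fvzed'
Operation: capitalize first letter of each word
Word transformations: 'lgizol'->'Lgizol', 'dye'->'Dye', 'fvzed'->'Fvzed'
Result: Lgizol Dye Fvzed


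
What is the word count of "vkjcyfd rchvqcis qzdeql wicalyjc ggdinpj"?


Input string: 'vkjcyfd rchvqcis qzdeql wicalyjc ggdinpj'
Operation: split by spaces
Words found: 'vkjcyfd', 'rchvqcis', 'qzdeql', 'wicalyjc', 'ggdinpj'
Word count: 5


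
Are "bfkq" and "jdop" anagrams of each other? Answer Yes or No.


String 1: 'bfkq' -> sorted: 'bfkq'
String 2: 'jdop' -> sorted: 'djop'
Compare sorted forms: 'bfkq' != 'djop'
Anagram: No


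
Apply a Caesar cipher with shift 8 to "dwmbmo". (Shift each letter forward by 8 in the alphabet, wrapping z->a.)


Input: 'dwmbmo', shift = 8
Operation: for each letter, (position + 8) mod 26
Mapping: 'd'(3+8=11)->'l', 'w'(22+8=30, 30 mod 26=4)->'e', 'm'(12+8=20)->'u', 'b'(1+8=9)->'j', 'm'(12+8=20)->'u', 'o'(14+8=22)->'w'
Result: leujuw


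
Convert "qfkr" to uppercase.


Input string: 'qfkr'
Operation: convert each letter to uppercase
Mapping: 'q'->'Q', 'f'->'F', 'k'->'K', 'r'->'R'
Result: QFKR


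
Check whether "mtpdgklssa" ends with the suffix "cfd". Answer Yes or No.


Input string: 'mtpdgklssa'
Suffix to check: 'cfd'
Last 3 characters of input: 'ssa'
Match: False
Result: No


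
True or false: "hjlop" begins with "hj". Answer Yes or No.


Input string: 'hjlop'
Prefix to check: 'hj'
First 2 characters of input: 'hj'
Match: True
Result: Yes


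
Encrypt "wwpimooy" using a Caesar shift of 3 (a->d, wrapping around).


Input: 'wwpimooy', shift = 3
Operation: for each letter, (position + 3) mod 26
Mapping: 'w'(22+3=25)->'z', 'w'(22+3=25)->'z', 'p'(15+3=18)->'s', 'i'(8+3=11)->'l', 'm'(12+3=15)->'p', 'o'(14+3=17)->'r', 'o'(14+3=17)->'r', 'y'(24+3=27, 27 mod 26=1)->'b'
Result: zzslprrb


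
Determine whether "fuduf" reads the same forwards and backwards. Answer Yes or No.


Input string: 'fuduf'
Reversed: 'fuduf'
Compare pairs: s[0]='f' vs s[4]='f' (match), s[1]='u' vs s[3]='u' (match)
Palindrome: Yes


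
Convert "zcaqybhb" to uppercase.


Input string: 'zcaqybhb'
Operation: convert each letter to uppercase
Mapping: 'z'->'Z', 'c'->'C', 'a'->'A', 'q'->'Q', 'y'->'Y', 'b'->'B', 'h'->'H', 'b'->'B'
Result: ZCAQYBHB


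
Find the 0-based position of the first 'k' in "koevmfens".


Input string: 'koevmfens'
Target: 'k'
Scanning left to right: s[0]='k'
First match at index: 0


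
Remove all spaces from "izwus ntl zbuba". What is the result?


Input string: 'izwus ntl zbuba'
Operation: remove all spaces
Words: 'izwus', 'ntl', 'zbuba'
Join without spaces: izwusntlzbuba


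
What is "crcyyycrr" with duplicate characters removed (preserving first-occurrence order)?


Input: 'crcyyycrr'
Operation: keep first occurrence of each character
Scan: s[0]='c' new -> keep; s[1]='r' new -> keep; s[2]='c' seen -> skip; s[3]='y' new -> keep; s[4]='y' seen -> skip; s[5]='y' seen -> skip; s[6]='c' seen -> skip; s[7]='r' seen -> skip; s[8]='r' seen -> skip
Result: cry


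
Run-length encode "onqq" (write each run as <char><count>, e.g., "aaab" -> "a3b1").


Input: 'onqq'
Operation: identify consecutive runs
Runs: 'o' -> o1, 'n' -> n1, 'qq' -> q2
Encoded: o1n1q2


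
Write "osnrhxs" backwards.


Input string: 'osnrhxs'
Operation: reverse character order
Original order: 'o' -> 's' -> 'n' -> 'r' -> 'h' -> 'x' -> 's'
Reversed order: 's' -> 'x' -> 'h' -> 'r' -> 'n' -> 's' -> 'o'
Result: sxhrnso


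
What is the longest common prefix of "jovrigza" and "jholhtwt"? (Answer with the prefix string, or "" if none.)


String 1: 'jovrigza'
String 2: 'jholhtwt'
Compare position by position:
pos 0: 'j' vs 'j' match
pos 1: 'o' vs 'h' differ -> stop
Longest common prefix: "j" (length 1)


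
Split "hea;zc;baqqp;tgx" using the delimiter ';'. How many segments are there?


Input string: 'hea;zc;baqqp;tgx'
Delimiter: ';'
Split result: 'hea', 'zc', 'baqqp', 'tgx'
Number of parts: 4


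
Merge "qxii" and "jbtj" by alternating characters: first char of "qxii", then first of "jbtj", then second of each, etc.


String 1: 'qxii'
String 2: 'jbtj'
Operation: alternate characters
Pairs: 'q'+'j', 'x'+'b', 'i'+'t', 'i'+'j'
Result: qjxbitij


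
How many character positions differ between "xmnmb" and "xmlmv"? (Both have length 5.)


String 1: 'xmnmb'
String 2: 'xmlmv'
Compare each position: pos 0: 'x'=='x', pos 1: 'm'=='m', pos 2: 'n'!='l', pos 3: 'm'=='m', pos 4: 'b'!='v'
Differing positions: 2
Hamming distance: 2


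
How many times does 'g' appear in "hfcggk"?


Input string: 'hfcggk'
Target character: 'g'
Scan each position: s[3]='g', s[4]='g'
Matches found at indices: 3, 4
Total: 2


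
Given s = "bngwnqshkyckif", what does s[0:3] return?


Input string: 'bngwnqshkyckif'
Operation: slice [0:3]
Extract characters: s[0]='b', s[1]='n', s[2]='g'
Result: bng


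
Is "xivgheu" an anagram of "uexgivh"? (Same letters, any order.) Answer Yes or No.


String 1: 'uexgivh' -> sorted: 'eghiuvx'
String 2: 'xivgheu' -> sorted: 'eghiuvx'
Compare sorted forms: 'eghiuvx' == 'eghiuvx'
Anagram: Yes


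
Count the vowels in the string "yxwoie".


Input string: 'yxwoie'
Operation: count vowels (a, e, i, o, u)
Scan: s[0]='y', s[1]='x', s[2]='w', s[3]='o' (vowel), s[4]='i' (vowel), s[5]='e' (vowel)
Vowels found: 3
Result: 3


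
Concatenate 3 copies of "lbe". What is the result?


Input string: 'lbe'
Operation: repeat 3 times
Concatenation: 'lbe' + 'lbe' + 'lbe'
Result: lbelbelbe


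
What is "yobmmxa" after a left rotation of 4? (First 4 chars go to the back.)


Input: 'yobmmxa', shift = 4
Operation: split at index 4 and swap parts
Front part s[0:4] = 'yobm'
Back part s[4:] = 'mxa'
Rotated = back + front = 'mxa' + 'yobm'
Result: mxayobm


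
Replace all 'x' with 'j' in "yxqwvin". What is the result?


Input string: 'yxqwvin'
Operation: replace 'x' with 'j'
Positions of 'x': 1
After replacement: yjqwvin


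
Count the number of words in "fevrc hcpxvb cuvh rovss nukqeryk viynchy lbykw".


Input string: 'fevrc hcpxvb cuvh rovss nukqeryk viynchy lbykw'
Operation: split by spaces
Words found: 'fevrc', 'hcpxvb', 'cuvh', 'rovss', 'nukqeryk', 'viynchy', 'lbykw'
Word count: 7


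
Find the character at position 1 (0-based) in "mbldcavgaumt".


Input string: 'mbldcavgaumt'
Operation: get character at index 1
Index mapping: s[0]='m', s[1]='b'
Result: 'b'


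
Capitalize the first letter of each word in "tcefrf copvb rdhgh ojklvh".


Input string: 'tcefrf copvb rdhgh ojklvh'
Operation: capitalize first letter of each word
Word transformations: 'tcefrf'->'Tcefrf', 'copvb'->'Copvb', 'rdhgh'->'Rdhgh', 'ojklvh'->'Ojklvh'
Result: Tcefrf Copvb Rdhgh Ojklvh


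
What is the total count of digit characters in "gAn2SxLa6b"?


Input string: 'gAn2SxLa6b'
Operation: count digit characters (0-9)
Scan: 'g', 'A', 'n', '2'(digit), 'S', 'x', 'L', 'a', '6'(digit), 'b'
Digits found: 2
Result: 2


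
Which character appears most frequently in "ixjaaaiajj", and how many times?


Input: 'ixjaaaiajj'
Operation: tally each character
Counts: 'a':4, 'i':2, 'j':3, 'x':1
Maximum: 'a' appears 4 times


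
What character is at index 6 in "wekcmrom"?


Input string: 'wekcmrom'
Operation: get character at index 6
Index mapping: s[0]='w', s[1]='e', s[2]='k', s[3]='c', s[4]='m', s[5]='r', s[6]='o'
Result: 'o'


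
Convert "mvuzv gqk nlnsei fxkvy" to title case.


Input string: 'mvuzv gqk nlnsei fxkvy'
Operation: capitalize first letter of each word
Word transformations: 'mvuzv'->'Mvuzv', 'gqk'->'Gqk', 'nlnsei'->'Nlnsei', 'fxkvy'->'Fxkvy'
Result: Mvuzv Gqk Nlnsei Fxkvy


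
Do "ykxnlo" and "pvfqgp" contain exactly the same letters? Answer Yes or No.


String 1: 'ykxnlo' -> sorted: 'klnoxy'
String 2: 'pvfqgp' -> sorted: 'fgppqv'
Compare sorted forms: 'klnoxy' != 'fgppqv'
Anagram: No


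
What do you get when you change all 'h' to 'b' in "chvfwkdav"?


Input string: 'chvfwkdav'
Operation: replace 'h' with 'b'
Positions of 'h': 1
After replacement: cbvfwkdav


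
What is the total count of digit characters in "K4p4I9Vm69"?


Input string: 'K4p4I9Vm69'
Operation: count digit characters (0-9)
Scan: 'K', '4'(digit), 'p', '4'(digit), 'I', '9'(digit), 'V', 'm', '6'(digit), '9'(digit)
Digits found: 5
Result: 5


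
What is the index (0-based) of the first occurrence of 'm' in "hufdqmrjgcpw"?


Input string: 'hufdqmrjgcpw'
Target: 'm'
Scanning left to right: s[0]='h', s[1]='u', s[2]='f', s[3]='d', s[4]='q', s[5]='m'
First match at index: 5


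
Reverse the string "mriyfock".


Input string: 'mriyfock'
Operation: reverse character order
Original order: 'm' -> 'r' -> 'i' -> 'y' -> 'f' -> 'o' -> 'c' -> 'k'
Reversed order: 'k' -> 'c' -> 'o' -> 'f' -> 'y' -> 'i' -> 'r' -> 'm'
Result: kcofyirm


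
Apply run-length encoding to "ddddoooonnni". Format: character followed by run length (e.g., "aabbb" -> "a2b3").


Input: 'ddddoooonnni'
Operation: identify consecutive runs
Runs: 'dddd' -> d4, 'oooo' -> o4, 'nnn' -> n3, 'i' -> i1
Encoded: d4o4n3i1


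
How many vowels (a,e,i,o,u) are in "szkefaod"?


Input string: 'szkefaod'
Operation: count vowels (a, e, i, o, u)
Scan: s[0]='s', s[1]='z', s[2]='k', s[3]='e' (vowel), s[4]='f', s[5]='a' (vowel), s[6]='o' (vowel), s[7]='d'
Vowels found: 3
Result: 3


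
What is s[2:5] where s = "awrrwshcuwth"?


Input string: 'awrrwshcuwth'
Operation: slice [2:5]
Extract characters: s[2]='r', s[3]='r', s[4]='w'
Result: rrw


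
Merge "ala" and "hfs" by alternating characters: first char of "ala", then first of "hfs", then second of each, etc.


String 1: 'ala'
String 2: 'hfs'
Operation: alternate characters
Pairs: 'a'+'h', 'l'+'f', 'a'+'s'
Result: ahlfas


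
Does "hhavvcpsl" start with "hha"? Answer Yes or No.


Input string: 'hhavvcpsl'
Prefix to check: 'hha'
First 3 characters of input: 'hha'
Match: True
Result: Yes


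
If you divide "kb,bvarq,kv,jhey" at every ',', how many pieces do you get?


Input string: 'kb,bvarq,kv,jhey'
Delimiter: ','
Split result: 'kb', 'bvarq', 'kv', 'jhey'
Number of parts: 4


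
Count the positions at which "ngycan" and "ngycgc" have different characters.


String 1: 'ngycan'
String 2: 'ngycgc'
Compare each position: pos 0: 'n'=='n', pos 1: 'g'=='g', pos 2: 'y'=='y', pos 3: 'c'=='c', pos 4: 'a'!='g', pos 5: 'n'!='c'
Differing positions: 2
Hamming distance: 2


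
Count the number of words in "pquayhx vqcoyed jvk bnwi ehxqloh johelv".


Input string: 'pquayhx vqcoyed jvk bnwi ehxqloh johelv'
Operation: split by spaces
Words found: 'pquayhx', 'vqcoyed', 'jvk', 'bnwi', 'ehxqloh', 'johelv'
Word count: 6


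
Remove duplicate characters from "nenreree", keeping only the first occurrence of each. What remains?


Input: 'nenreree'
Operation: keep first occurrence of each character
Scan: s[0]='n' new -> keep; s[1]='e' new -> keep; s[2]='n' seen -> skip; s[3]='r' new -> keep; s[4]='e' seen -> skip; s[5]='r' seen -> skip; s[6]='e' seen -> skip; s[7]='e' seen -> skip
Result: ner


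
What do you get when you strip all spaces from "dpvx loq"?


Input string: 'dpvx loq'
Operation: remove all spaces
Words: 'dpvx', 'loq'
Join without spaces: dpvxloq


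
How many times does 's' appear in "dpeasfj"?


Input string: 'dpeasfj'
Target character: 's'
Scan each position: s[4]='s'
Matches found at indices: 4
Total: 1


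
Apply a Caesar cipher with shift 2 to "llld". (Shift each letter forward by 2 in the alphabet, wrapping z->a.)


Input: 'llld', shift = 2
Operation: for each letter, (position + 2) mod 26
Mapping: 'l'(11+2=13)->'n', 'l'(11+2=13)->'n', 'l'(11+2=13)->'n', 'd'(3+2=5)->'f'
Result: nnnf


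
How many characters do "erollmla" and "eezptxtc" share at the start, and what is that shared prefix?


String 1: 'erollmla'
String 2: 'eezptxtc'
Compare position by position:
pos 0: 'e' vs 'e' match
pos 1: 'r' vs 'e' differ -> stop
Longest common prefix: "e" (length 1)


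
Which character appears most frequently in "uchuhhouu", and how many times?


Input: 'uchuhhouu'
Operation: tally each character
Counts: 'c':1, 'h':3, 'o':1, 'u':4
Maximum: 'u' appears 4 times


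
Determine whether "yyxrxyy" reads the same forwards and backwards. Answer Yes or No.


Input string: 'yyxrxyy'
Reversed: 'yyxrxyy'
Compare pairs: s[0]='y' vs s[6]='y' (match), s[1]='y' vs s[5]='y' (match), s[2]='x' vs s[4]='x' (match)
Palindrome: Yes


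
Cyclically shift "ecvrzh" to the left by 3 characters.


Input: 'ecvrzh', shift = 3
Operation: split at index 3 and swap parts
Front part s[0:3] = 'ecv'
Back part s[3:] = 'rzh'
Rotated = back + front = 'rzh' + 'ecv'
Result: rzhecv


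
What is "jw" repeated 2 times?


Input string: 'jw'
Operation: repeat 2 times
Concatenation: 'jw' + 'jw'
Result: jwjw


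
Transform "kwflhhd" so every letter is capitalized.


Input string: 'kwflhhd'
Operation: convert each letter to uppercase
Mapping: 'k'->'K', 'w'->'W', 'f'->'F', 'l'->'L', 'h'->'H', 'h'->'H', 'd'->'D'
Result: KWFLHHD


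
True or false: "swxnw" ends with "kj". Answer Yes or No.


Input string: 'swxnw'
Suffix to check: 'kj'
Last 2 characters of input: 'nw'
Match: False
Result: No


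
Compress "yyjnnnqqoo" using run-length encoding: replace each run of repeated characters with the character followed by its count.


Input: 'yyjnnnqqoo'
Operation: identify consecutive runs
Runs: 'yy' -> y2, 'j' -> j1, 'nnn' -> n3, 'qq' -> q2, 'oo' -> o2
Encoded: y2j1n3q2o2


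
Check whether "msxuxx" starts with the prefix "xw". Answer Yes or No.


Input string: 'msxuxx'
Prefix to check: 'xw'
First 2 characters of input: 'ms'
Match: False
Result: No


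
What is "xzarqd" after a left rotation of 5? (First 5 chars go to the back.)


Input: 'xzarqd', shift = 5
Operation: split at index 5 and swap parts
Front part s[0:5] = 'xzarq'
Back part s[5:] = 'd'
Rotated = back + front = 'd' + 'xzarq'
Result: dxzarq


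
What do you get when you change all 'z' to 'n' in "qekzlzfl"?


Input string: 'qekzlzfl'
Operation: replace 'z' with 'n'
Positions of 'z': 3, 5
After replacement: qeknlnfl


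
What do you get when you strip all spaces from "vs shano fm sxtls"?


Input string: 'vs shano fm sxtls'
Operation: remove all spaces
Words: 'vs', 'shano', 'fm', 'sxtls'
Join without spaces: vsshanofmsxtls


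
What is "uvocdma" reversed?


Input string: 'uvocdma'
Operation: reverse character order
Original order: 'u' -> 'v' -> 'o' -> 'c' -> 'd' -> 'm' -> 'a'
Reversed order: 'a' -> 'm' -> 'd' -> 'c' -> 'o' -> 'v' -> 'u'
Result: amdcovu


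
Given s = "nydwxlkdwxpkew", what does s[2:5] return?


Input string: 'nydwxlkdwxpkew'
Operation: slice [2:5]
Extract characters: s[2]='d', s[3]='w', s[4]='x'
Result: dwx


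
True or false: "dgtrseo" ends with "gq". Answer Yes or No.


Input string: 'dgtrseo'
Suffix to check: 'gq'
Last 2 characters of input: 'eo'
Match: False
Result: No


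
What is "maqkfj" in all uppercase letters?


Input string: 'maqkfj'
Operation: convert each letter to uppercase
Mapping: 'm'->'M', 'a'->'A', 'q'->'Q', 'k'->'K', 'f'->'F', 'j'->'J'
Result: MAQKFJ


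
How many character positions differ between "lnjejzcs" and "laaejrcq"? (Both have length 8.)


String 1: 'lnjejzcs'
String 2: 'laaejrcq'
Compare each position: pos 0: 'l'=='l', pos 1: 'n'!='a', pos 2: 'j'!='a', pos 3: 'e'=='e', pos 4: 'j'=='j', pos 5: 'z'!='r', pos 6: 'c'=='c', pos 7: 's'!='q'
Differing positions: 4
Hamming distance: 4


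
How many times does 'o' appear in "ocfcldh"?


Input string: 'ocfcldh'
Target character: 'o'
Scan each position: s[0]='o'
Matches found at indices: 0
Total: 1


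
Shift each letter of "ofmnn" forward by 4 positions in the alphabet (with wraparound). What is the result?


Input: 'ofmnn', shift = 4
Operation: for each letter, (position + 4) mod 26
Mapping: 'o'(14+4=18)->'s', 'f'(5+4=9)->'j', 'm'(12+4=16)->'q', 'n'(13+4=17)->'r', 'n'(13+4=17)->'r'
Result: sjqrr


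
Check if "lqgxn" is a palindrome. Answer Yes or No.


Input string: 'lqgxn'
Reversed: 'nxgql'
Compare pairs: s[0]='l' vs s[4]='n' (mismatch), s[1]='q' vs s[3]='x' (mismatch)
Palindrome: No


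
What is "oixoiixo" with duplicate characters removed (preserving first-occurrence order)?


Input: 'oixoiixo'
Operation: keep first occurrence of each character
Scan: s[0]='o' new -> keep; s[1]='i' new -> keep; s[2]='x' new -> keep; s[3]='o' seen -> skip; s[4]='i' seen -> skip; s[5]='i' seen -> skip; s[6]='x' seen -> skip; s[7]='o' seen -> skip
Result: oix


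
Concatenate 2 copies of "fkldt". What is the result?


Input string: 'fkldt'
Operation: repeat 2 times
Concatenation: 'fkldt' + 'fkldt'
Result: fkldtfkldt


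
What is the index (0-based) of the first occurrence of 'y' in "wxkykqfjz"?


Input string: 'wxkykqfjz'
Target: 'y'
Scanning left to right: s[0]='w', s[1]='x', s[2]='k', s[3]='y'
First match at index: 3


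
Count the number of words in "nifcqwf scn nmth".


Input string: 'nifcqwf scn nmth'
Operation: split by spaces
Words found: 'nifcqwf', 'scn', 'nmth'
Word count: 3


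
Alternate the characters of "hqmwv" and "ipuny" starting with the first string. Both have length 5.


String 1: 'hqmwv'
String 2: 'ipuny'
Operation: alternate characters
Pairs: 'h'+'i', 'q'+'p', 'm'+'u', 'w'+'n', 'v'+'y'
Result: hiqpmuwnvy


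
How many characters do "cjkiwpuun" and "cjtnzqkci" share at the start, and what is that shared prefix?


String 1: 'cjkiwpuun'
String 2: 'cjtnzqkci'
Compare position by position:
pos 0: 'c' vs 'c' match
pos 1: 'j' vs 'j' match
pos 2: 'k' vs 't' differ -> stop
Longest common prefix: "cj" (length 2)


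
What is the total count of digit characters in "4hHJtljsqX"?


Input string: '4hHJtljsqX'
Operation: count digit characters (0-9)
Scan: '4'(digit), 'h', 'H', 'J', 't', 'l', 'j', 's', 'q', 'X'
Digits found: 1
Result: 1


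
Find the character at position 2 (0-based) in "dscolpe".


Input string: 'dscolpe'
Operation: get character at index 2
Index mapping: s[0]='d', s[1]='s', s[2]='c'
Result: 'c'


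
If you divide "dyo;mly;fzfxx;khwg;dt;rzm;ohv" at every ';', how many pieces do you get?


Input string: 'dyo;mly;fzfxx;khwg;dt;rzm;ohv'
Delimiter: ';'
Split result: 'dyo', 'mly', 'fzfxx', 'khwg', 'dt', 'rzm', 'ohv'
Number of parts: 7


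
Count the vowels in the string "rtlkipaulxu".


Input string: 'rtlkipaulxu'
Operation: count vowels (a, e, i, o, u)
Scan: s[0]='r', s[1]='t', s[2]='l', s[3]='k', s[4]='i' (vowel), s[5]='p', s[6]='a' (vowel), s[7]='u' (vowel), s[8]='l', s[9]='x', s[10]='u' (vowel)
Vowels found: 4
Result: 4


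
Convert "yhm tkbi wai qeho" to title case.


Input string: 'yhm tkbi wai qeho'
Operation: capitalize first letter of each word
Word transformations: 'yhm'->'Yhm', 'tkbi'->'Tkbi', 'wai'->'Wai', 'qeho'->'Qeho'
Result: Yhm Tkbi Wai Qeho


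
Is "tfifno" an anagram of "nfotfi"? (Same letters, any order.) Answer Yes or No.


String 1: 'nfotfi' -> sorted: 'ffinot'
String 2: 'tfifno' -> sorted: 'ffinot'
Compare sorted forms: 'ffinot' == 'ffinot'
Anagram: Yes


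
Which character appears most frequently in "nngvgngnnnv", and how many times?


Input: 'nngvgngnnnv'
Operation: tally each character
Counts: 'g':3, 'n':6, 'v':2
Maximum: 'n' appears 6 times


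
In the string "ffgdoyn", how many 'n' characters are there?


Input string: 'ffgdoyn'
Target character: 'n'
Scan each position: s[6]='n'
Matches found at indices: 6
Total: 1


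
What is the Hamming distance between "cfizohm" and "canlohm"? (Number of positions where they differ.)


String 1: 'cfizohm'
String 2: 'canlohm'
Compare each position: pos 0: 'c'=='c', pos 1: 'f'!='a', pos 2: 'i'!='n', pos 3: 'z'!='l', pos 4: 'o'=='o', pos 5: 'h'=='h', pos 6: 'm'=='m'
Differing positions: 3
Hamming distance: 3


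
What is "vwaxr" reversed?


Input string: 'vwaxr'
Operation: reverse character order
Original order: 'v' -> 'w' -> 'a' -> 'x' -> 'r'
Reversed order: 'r' -> 'x' -> 'a' -> 'w' -> 'v'
Result: rxawv


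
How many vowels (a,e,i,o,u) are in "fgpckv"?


Input string: 'fgpckv'
Operation: count vowels (a, e, i, o, u)
Scan: s[0]='f', s[1]='g', s[2]='p', s[3]='c', s[4]='k', s[5]='v'
Vowels found: 0
Result: 0


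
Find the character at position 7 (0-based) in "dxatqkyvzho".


Input string: 'dxatqkyvzho'
Operation: get character at index 7
Index mapping: s[0]='d', s[1]='x', s[2]='a', s[3]='t', s[4]='q', s[5]='k', s[6]='y', s[7]='v'
Result: 'v'


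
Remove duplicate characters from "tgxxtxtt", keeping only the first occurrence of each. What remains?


Input: 'tgxxtxtt'
Operation: keep first occurrence of each character
Scan: s[0]='t' new -> keep; s[1]='g' new -> keep; s[2]='x' new -> keep; s[3]='x' seen -> skip; s[4]='t' seen -> skip; s[5]='x' seen -> skip; s[6]='t' seen -> skip; s[7]='t' seen -> skip
Result: tgx


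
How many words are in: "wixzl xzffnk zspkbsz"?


Input string: 'wixzl xzffnk zspkbsz'
Operation: split by spaces
Words found: 'wixzl', 'xzffnk', 'zspkbsz'
Word count: 3


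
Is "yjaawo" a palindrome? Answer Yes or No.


Input string: 'yjaawo'
Reversed: 'owaajy'
Compare pairs: s[0]='y' vs s[5]='o' (mismatch), s[1]='j' vs s[4]='w' (mismatch), s[2]='a' vs s[3]='a' (match)
Palindrome: No


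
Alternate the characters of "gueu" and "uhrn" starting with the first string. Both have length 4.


String 1: 'gueu'
String 2: 'uhrn'
Operation: alternate characters
Pairs: 'g'+'u', 'u'+'h', 'e'+'r', 'u'+'n'
Result: guuherun


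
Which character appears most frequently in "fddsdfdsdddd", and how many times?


Input: 'fddsdfdsdddd'
Operation: tally each character
Counts: 'd':8, 'f':2, 's':2
Maximum: 'd' appears 8 times


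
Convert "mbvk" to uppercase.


Input string: 'mbvk'
Operation: convert each letter to uppercase
Mapping: 'm'->'M', 'b'->'B', 'v'->'V', 'k'->'K'
Result: MBVK


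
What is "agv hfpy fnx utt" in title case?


Input string: 'agv hfpy fnx utt'
Operation: capitalize first letter of each word
Word transformations: 'agv'->'Agv', 'hfpy'->'Hfpy', 'fnx'->'Fnx', 'utt'->'Utt'
Result: Agv Hfpy Fnx Utt


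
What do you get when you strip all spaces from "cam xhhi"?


Input string: 'cam xhhi'
Operation: remove all spaces
Words: 'cam', 'xhhi'
Join without spaces: camxhhi


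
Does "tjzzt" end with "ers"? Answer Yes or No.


Input string: 'tjzzt'
Suffix to check: 'ers'
Last 3 characters of input: 'zzt'
Match: False
Result: No


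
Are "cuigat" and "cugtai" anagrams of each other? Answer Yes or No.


String 1: 'cuigat' -> sorted: 'acgitu'
String 2: 'cugtai' -> sorted: 'acgitu'
Compare sorted forms: 'acgitu' == 'acgitu'
Anagram: Yes


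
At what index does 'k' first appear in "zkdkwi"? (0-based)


Input string: 'zkdkwi'
Target: 'k'
Scanning left to right: s[0]='z', s[1]='k'
First match at index: 1


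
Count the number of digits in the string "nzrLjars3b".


Input string: 'nzrLjars3b'
Operation: count digit characters (0-9)
Scan: 'n', 'z', 'r', 'L', 'j', 'a', 'r', 's', '3'(digit), 'b'
Digits found: 1
Result: 1


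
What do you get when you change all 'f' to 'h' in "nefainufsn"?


Input string: 'nefainufsn'
Operation: replace 'f' with 'h'
Positions of 'f': 2, 7
After replacement: nehainuhsn


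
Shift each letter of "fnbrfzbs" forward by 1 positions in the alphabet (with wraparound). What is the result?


Input: 'fnbrfzbs', shift = 1
Operation: for each letter, (position + 1) mod 26
Mapping: 'f'(5+1=6)->'g', 'n'(13+1=14)->'o', 'b'(1+1=2)->'c', 'r'(17+1=18)->'s', 'f'(5+1=6)->'g', 'z'(25+1=26, 26 mod 26=0)->'a', 'b'(1+1=2)->'c', 's'(18+1=19)->'t'
Result: gocsgact


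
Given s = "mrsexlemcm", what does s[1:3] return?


Input string: 'mrsexlemcm'
Operation: slice [1:3]
Extract characters: s[1]='r', s[2]='s'
Result: rs


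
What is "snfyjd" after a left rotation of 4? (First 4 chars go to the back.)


Input: 'snfyjd', shift = 4
Operation: split at index 4 and swap parts
Front part s[0:4] = 'snfy'
Back part s[4:] = 'jd'
Rotated = back + front = 'jd' + 'snfy'
Result: jdsnfy


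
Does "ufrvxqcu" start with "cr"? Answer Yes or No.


Input string: 'ufrvxqcu'
Prefix to check: 'cr'
First 2 characters of input: 'uf'
Match: False
Result: No


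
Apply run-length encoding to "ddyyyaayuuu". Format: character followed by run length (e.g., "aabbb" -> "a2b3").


Input: 'ddyyyaayuuu'
Operation: identify consecutive runs
Runs: 'dd' -> d2, 'yyy' -> y3, 'aa' -> a2, 'y' -> y1, 'uuu' -> u3
Encoded: d2y3a2y1u3


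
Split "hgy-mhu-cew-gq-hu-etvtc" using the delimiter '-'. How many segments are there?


Input string: 'hgy-mhu-cew-gq-hu-etvtc'
Delimiter: '-'
Split result: 'hgy', 'mhu', 'cew', 'gq', 'hu', 'etvtc'
Number of parts: 6


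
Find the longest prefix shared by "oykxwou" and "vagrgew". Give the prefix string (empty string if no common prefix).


String 1: 'oykxwou'
String 2: 'vagrgew'
Compare position by position:
pos 0: 'o' vs 'v' differ -> stop
Longest common prefix: "" (length 0)


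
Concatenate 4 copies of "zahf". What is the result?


Input string: 'zahf'
Operation: repeat 4 times
Concatenation: 'zahf' + 'zahf' + 'zahf' + 'zahf'
Result: zahfzahfzahfzahf


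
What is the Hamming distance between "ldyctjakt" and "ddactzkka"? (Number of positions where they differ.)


String 1: 'ldyctjakt'
String 2: 'ddactzkka'
Compare each position: pos 0: 'l'!='d', pos 1: 'd'=='d', pos 2: 'y'!='a', pos 3: 'c'=='c', pos 4: 't'=='t', pos 5: 'j'!='z', pos 6: 'a'!='k', pos 7: 'k'=='k', pos 8: 't'!='a'
Differing positions: 5
Hamming distance: 5


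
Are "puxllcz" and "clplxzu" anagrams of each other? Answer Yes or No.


String 1: 'puxllcz' -> sorted: 'cllpuxz'
String 2: 'clplxzu' -> sorted: 'cllpuxz'
Compare sorted forms: 'cllpuxz' == 'cllpuxz'
Anagram: Yes


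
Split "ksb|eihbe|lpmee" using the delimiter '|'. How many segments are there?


Input string: 'ksb|eihbe|lpmee'
Delimiter: '|'
Split result: 'ksb', 'eihbe', 'lpmee'
Number of parts: 3


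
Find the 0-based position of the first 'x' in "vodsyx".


Input string: 'vodsyx'
Target: 'x'
Scanning left to right: s[0]='v', s[1]='o', s[2]='d', s[3]='s', s[4]='y', s[5]='x'
First match at index: 5


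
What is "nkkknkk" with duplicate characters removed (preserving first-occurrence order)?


Input: 'nkkknkk'
Operation: keep first occurrence of each character
Scan: s[0]='n' new -> keep; s[1]='k' new -> keep; s[2]='k' seen -> skip; s[3]='k' seen -> skip; s[4]='n' seen -> skip; s[5]='k' seen -> skip; s[6]='k' seen -> skip
Result: nk


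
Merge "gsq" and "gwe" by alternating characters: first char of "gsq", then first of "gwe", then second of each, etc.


String 1: 'gsq'
String 2: 'gwe'
Operation: alternate characters
Pairs: 'g'+'g', 's'+'w', 'q'+'e'
Result: ggswqe


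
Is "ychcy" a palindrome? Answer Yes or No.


Input string: 'ychcy'
Reversed: 'ychcy'
Compare pairs: s[0]='y' vs s[4]='y' (match), s[1]='c' vs s[3]='c' (match)
Palindrome: Yes


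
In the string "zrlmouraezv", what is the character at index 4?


Input string: 'zrlmouraezv'
Operation: get character at index 4
Index mapping: s[0]='z', s[1]='r', s[2]='l', s[3]='m', s[4]='o'
Result: 'o'


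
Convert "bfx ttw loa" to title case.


Input string: 'bfx ttw loa'
Operation: capitalize first letter of each word
Word transformations: 'bfx'->'Bfx', 'ttw'->'Ttw', 'loa'->'Loa'
Result: Bfx Ttw Loa


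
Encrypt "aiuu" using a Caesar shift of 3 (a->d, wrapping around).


Input: 'aiuu', shift = 3
Operation: for each letter, (position + 3) mod 26
Mapping: 'a'(0+3=3)->'d', 'i'(8+3=11)->'l', 'u'(20+3=23)->'x', 'u'(20+3=23)->'x'
Result: dlxx


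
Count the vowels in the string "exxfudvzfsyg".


Input string: 'exxfudvzfsyg'
Operation: count vowels (a, e, i, o, u)
Scan: s[0]='e' (vowel), s[1]='x', s[2]='x', s[3]='f', s[4]='u' (vowel), s[5]='d', s[6]='v', s[7]='z', s[8]='f', s[9]='s', s[10]='y', s[11]='g'
Vowels found: 2
Result: 2


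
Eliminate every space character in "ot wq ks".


Input string: 'ot wq ks'
Operation: remove all spaces
Words: 'ot', 'wq', 'ks'
Join without spaces: otwqks


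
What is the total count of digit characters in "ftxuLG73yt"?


Input string: 'ftxuLG73yt'
Operation: count digit characters (0-9)
Scan: 'f', 't', 'x', 'u', 'L', 'G', '7'(digit), '3'(digit), 'y', 't'
Digits found: 2
Result: 2


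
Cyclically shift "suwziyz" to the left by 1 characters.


Input: 'suwziyz', shift = 1
Operation: split at index 1 and swap parts
Front part s[0:1] = 's'
Back part s[1:] = 'uwziyz'
Rotated = back + front = 'uwziyz' + 's'
Result: uwziyzs


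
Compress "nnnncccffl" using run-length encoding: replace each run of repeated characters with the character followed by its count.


Input: 'nnnncccffl'
Operation: identify consecutive runs
Runs: 'nnnn' -> n4, 'ccc' -> c3, 'ff' -> f2, 'l' -> l1
Encoded: n4c3f2l1


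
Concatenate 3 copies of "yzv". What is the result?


Input string: 'yzv'
Operation: repeat 3 times
Concatenation: 'yzv' + 'yzv' + 'yzv'
Result: yzvyzvyzv


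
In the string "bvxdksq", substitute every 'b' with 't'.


Input string: 'bvxdksq'
Operation: replace 'b' with 't'
Positions of 'b': 0
After replacement: tvxdksq


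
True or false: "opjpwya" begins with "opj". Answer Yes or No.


Input string: 'opjpwya'
Prefix to check: 'opj'
First 3 characters of input: 'opj'
Match: True
Result: Yes


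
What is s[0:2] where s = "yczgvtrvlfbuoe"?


Input string: 'yczgvtrvlfbuoe'
Operation: slice [0:2]
Extract characters: s[0]='y', s[1]='c'
Result: yc


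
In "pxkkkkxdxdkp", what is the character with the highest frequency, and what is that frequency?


Input: 'pxkkkkxdxdkp'
Operation: tally each character
Counts: 'd':2, 'k':5, 'p':2, 'x':3
Maximum: 'k' appears 5 times


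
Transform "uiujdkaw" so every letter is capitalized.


Input string: 'uiujdkaw'
Operation: convert each letter to uppercase
Mapping: 'u'->'U', 'i'->'I', 'u'->'U', 'j'->'J', 'd'->'D', 'k'->'K', 'a'->'A', 'w'->'W'
Result: UIUJDKAW


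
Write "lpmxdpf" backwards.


Input string: 'lpmxdpf'
Operation: reverse character order
Original order: 'l' -> 'p' -> 'm' -> 'x' -> 'd' -> 'p' -> 'f'
Reversed order: 'f' -> 'p' -> 'd' -> 'x' -> 'm' -> 'p' -> 'l'
Result: fpdxmpl


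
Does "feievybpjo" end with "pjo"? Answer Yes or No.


Input string: 'feievybpjo'
Suffix to check: 'pjo'
Last 3 characters of input: 'pjo'
Match: True
Result: Yes


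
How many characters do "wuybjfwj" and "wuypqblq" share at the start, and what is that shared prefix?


String 1: 'wuybjfwj'
String 2: 'wuypqblq'
Compare position by position:
pos 0: 'w' vs 'w' match
pos 1: 'u' vs 'u' match
pos 2: 'y' vs 'y' match
pos 3: 'b' vs 'p' differ -> stop
Longest common prefix: "wuy" (length 3)
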